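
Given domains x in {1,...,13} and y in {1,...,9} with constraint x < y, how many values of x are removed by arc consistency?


For the constraint x < y, x needs a supporting value in y's domain.
x can be at most 8 (one less than y's maximum).
Valid x values from domain: 8 out of 13.
Pruned = 13 - 8 = 5.

5


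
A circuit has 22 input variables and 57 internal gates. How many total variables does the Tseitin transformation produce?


The Tseitin transformation introduces one auxiliary variable per gate.
Total variables = inputs + gates = 22 + 57 = 79.

79


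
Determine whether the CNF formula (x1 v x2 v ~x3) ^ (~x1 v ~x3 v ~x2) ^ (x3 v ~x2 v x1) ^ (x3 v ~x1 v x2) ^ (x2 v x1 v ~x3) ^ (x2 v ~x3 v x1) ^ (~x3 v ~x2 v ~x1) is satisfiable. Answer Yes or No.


Check all 8 possible truth assignments.
Number of satisfying assignments found: 4.
The formula is satisfiable.

Yes


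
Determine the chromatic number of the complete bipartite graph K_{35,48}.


K_{35,48} is bipartite by definition: the two parts are independent sets, with every edge crossing between them.
Color all vertices in one part with color 1 and all vertices in the other part with color 2.
Since the graph has at least one edge, one color does not suffice.
Chromatic number = 2.

2


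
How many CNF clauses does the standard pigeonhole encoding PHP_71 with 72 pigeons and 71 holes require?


The PHP encoding has two parts:
1) At-least-one-hole clauses: 72 (one per pigeon, each with 71 literals).
2) At-most-one-pigeon-per-hole clauses: 71 holes * C(72,2) = 71 * 2556 = 181476.
Total clauses = 72 + 181476 = 181548.

181548


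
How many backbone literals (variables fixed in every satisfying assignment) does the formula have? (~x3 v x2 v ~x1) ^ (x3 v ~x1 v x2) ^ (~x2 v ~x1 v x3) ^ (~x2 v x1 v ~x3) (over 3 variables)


Find all satisfying assignments: 4 model(s).
Check which variables have the same value in every model.
No variable is fixed across all models.
Backbone size = 0.

0


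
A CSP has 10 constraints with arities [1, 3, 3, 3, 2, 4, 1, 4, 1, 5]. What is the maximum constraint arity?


The arities are: 1, 3, 3, 3, 2, 4, 1, 4, 1, 5.
Scan for the maximum value.
Maximum arity = 5.

5


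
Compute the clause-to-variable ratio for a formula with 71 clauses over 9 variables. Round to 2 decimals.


Clause-to-variable ratio = clauses / variables.
71 / 9 = 7.89.

7.89


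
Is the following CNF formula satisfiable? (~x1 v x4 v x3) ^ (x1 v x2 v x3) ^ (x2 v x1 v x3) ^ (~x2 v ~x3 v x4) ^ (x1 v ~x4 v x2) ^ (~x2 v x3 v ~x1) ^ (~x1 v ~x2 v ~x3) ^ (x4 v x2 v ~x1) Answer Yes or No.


Check all 16 possible truth assignments.
Number of satisfying assignments found: 6.
The formula is satisfiable.

Yes


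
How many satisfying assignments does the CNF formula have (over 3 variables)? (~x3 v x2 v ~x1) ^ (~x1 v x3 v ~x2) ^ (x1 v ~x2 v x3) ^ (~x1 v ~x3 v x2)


Enumerate all 8 truth assignments over 3 variables.
Test each against every clause.
Satisfying assignments found: 5.

5


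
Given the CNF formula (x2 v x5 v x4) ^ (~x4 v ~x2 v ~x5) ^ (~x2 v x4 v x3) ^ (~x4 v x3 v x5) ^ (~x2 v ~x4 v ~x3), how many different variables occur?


Identify each distinct variable in the formula.
Variables found: x2, x3, x4, x5.
Total distinct variables = 4.

4


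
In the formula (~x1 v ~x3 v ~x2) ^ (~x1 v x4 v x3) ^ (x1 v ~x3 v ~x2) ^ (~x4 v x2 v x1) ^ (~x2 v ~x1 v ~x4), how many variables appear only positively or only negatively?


A pure literal appears in only one polarity across all clauses.
No pure literals found.
Count = 0.

0


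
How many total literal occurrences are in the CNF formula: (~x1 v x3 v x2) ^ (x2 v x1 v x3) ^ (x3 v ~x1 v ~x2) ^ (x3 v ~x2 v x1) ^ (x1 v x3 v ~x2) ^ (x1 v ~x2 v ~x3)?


Clause lengths: 3, 3, 3, 3, 3, 3.
Sum = 3 + 3 + 3 + 3 + 3 + 3 = 18.

18


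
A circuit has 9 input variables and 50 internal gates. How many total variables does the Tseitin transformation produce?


The Tseitin transformation introduces one auxiliary variable per gate.
Total variables = inputs + gates = 9 + 50 = 59.

59


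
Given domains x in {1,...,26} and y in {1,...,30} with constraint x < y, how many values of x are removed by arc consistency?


For the constraint x < y, x needs a supporting value in y's domain.
x can be at most 29 (one less than y's maximum).
Valid x values from domain: 26 out of 26.
Pruned = 26 - 26 = 0.

0


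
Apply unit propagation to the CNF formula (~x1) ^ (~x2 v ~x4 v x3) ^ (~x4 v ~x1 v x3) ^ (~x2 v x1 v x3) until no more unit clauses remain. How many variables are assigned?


Unit propagation repeatedly assigns the literal in any unit clause, then simplifies.
Assignments in order: x1 = F.
No further unit clauses remain.
Total variables assigned = 1.

1


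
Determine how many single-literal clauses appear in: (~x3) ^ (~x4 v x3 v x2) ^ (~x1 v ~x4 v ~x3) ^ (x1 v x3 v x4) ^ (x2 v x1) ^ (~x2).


A unit clause contains exactly one literal.
Unit clauses found: (~x3), (~x2).
Count = 2.

2


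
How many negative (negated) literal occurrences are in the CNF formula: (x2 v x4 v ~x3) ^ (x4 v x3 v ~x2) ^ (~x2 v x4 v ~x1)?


Scan each clause for negated literals.
Clause 1: 1 negative; Clause 2: 1 negative; Clause 3: 2 negative.
Total negative literal occurrences = 4.

4


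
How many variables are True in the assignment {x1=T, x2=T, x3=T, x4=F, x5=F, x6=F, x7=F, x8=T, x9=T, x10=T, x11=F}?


The weight is the number of variables assigned True.
True variables: x1, x2, x3, x8, x9, x10.
Weight = 6.

6


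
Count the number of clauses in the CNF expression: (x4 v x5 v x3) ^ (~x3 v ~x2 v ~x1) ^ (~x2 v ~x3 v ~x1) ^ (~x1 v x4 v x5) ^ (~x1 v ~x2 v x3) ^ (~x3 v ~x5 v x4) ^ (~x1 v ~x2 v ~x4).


Each group enclosed in parentheses joined by ^ is one clause.
Counting the conjuncts: 7 clauses.

7


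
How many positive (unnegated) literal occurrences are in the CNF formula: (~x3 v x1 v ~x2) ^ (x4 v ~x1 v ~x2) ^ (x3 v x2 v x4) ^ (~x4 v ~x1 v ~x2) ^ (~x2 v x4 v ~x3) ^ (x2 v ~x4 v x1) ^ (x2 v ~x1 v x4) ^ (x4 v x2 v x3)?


Scan each clause for unnegated literals.
Clause 1: 1 positive; Clause 2: 1 positive; Clause 3: 3 positive; Clause 4: 0 positive; Clause 5: 1 positive; Clause 6: 2 positive; Clause 7: 2 positive; Clause 8: 3 positive.
Total positive literal occurrences = 13.

13


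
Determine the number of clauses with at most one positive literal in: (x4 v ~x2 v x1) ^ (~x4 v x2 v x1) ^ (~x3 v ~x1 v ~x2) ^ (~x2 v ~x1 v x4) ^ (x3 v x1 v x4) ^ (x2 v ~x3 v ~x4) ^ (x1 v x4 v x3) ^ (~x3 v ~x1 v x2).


A Horn clause has at most one positive literal.
Clause 1: 2 positive lit(s) -> not Horn
Clause 2: 2 positive lit(s) -> not Horn
Clause 3: 0 positive lit(s) -> Horn
Clause 4: 1 positive lit(s) -> Horn
Clause 5: 3 positive lit(s) -> not Horn
Clause 6: 1 positive lit(s) -> Horn
Clause 7: 3 positive lit(s) -> not Horn
Clause 8: 1 positive lit(s) -> Horn
Total Horn clauses = 4.

4


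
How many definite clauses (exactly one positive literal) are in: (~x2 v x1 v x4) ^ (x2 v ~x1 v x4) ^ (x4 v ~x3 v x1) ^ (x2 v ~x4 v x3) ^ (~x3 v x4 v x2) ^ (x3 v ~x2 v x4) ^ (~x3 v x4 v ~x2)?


A definite clause has exactly one positive literal.
Clause 1: 2 positive -> not definite
Clause 2: 2 positive -> not definite
Clause 3: 2 positive -> not definite
Clause 4: 2 positive -> not definite
Clause 5: 2 positive -> not definite
Clause 6: 2 positive -> not definite
Clause 7: 1 positive -> definite
Definite clause count = 1.

1


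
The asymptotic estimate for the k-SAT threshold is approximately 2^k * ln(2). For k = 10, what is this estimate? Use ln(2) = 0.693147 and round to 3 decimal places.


Using the asymptotic formula: threshold ~ 2^k * ln(2).
2^10 = 1024.
1024 * 0.693147 = 709.783.

709.783


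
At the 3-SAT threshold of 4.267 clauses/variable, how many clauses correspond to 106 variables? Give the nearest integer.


The 3-SAT phase transition occurs at approximately 4.267 clauses per variable.
m = 4.267 * 106 = 452.302.
Rounded to nearest integer: 452.

452


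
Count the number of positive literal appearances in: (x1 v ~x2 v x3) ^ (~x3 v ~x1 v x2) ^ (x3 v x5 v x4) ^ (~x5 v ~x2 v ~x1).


Scan each clause for unnegated literals.
Clause 1: 2 positive; Clause 2: 1 positive; Clause 3: 3 positive; Clause 4: 0 positive.
Total positive literal occurrences = 6.

6


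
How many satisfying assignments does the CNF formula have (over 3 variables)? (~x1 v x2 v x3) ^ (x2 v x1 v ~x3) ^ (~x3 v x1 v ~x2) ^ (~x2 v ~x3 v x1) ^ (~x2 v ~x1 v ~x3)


Enumerate all 8 truth assignments over 3 variables.
Test each against every clause.
Satisfying assignments found: 4.

4


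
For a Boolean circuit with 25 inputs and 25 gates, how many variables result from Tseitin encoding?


The Tseitin transformation introduces one auxiliary variable per gate.
Total variables = inputs + gates = 25 + 25 = 50.

50


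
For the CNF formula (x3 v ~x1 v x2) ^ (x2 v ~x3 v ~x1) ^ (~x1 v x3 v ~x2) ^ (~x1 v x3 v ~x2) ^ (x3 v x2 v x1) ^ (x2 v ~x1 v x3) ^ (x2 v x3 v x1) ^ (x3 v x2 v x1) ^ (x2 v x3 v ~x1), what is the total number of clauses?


Each group enclosed in parentheses joined by ^ is one clause.
Counting the conjuncts: 9 clauses.

9


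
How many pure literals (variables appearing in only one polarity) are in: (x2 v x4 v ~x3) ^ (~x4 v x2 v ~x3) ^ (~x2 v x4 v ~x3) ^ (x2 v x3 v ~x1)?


A pure literal appears in only one polarity across all clauses.
Pure literals: x1 (negative only).
Count = 1.

1


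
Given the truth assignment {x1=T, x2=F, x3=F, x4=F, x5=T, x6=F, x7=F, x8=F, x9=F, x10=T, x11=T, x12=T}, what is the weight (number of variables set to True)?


The weight is the number of variables assigned True.
True variables: x1, x5, x10, x11, x12.
Weight = 5.

5


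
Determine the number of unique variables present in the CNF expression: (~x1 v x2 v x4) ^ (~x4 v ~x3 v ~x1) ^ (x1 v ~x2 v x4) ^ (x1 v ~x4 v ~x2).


Identify each distinct variable in the formula.
Variables found: x1, x2, x3, x4.
Total distinct variables = 4.

4


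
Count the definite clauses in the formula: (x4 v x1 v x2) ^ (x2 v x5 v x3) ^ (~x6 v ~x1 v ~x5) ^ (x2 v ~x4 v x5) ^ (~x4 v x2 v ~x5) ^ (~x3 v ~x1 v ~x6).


A definite clause has exactly one positive literal.
Clause 1: 3 positive -> not definite
Clause 2: 3 positive -> not definite
Clause 3: 0 positive -> not definite
Clause 4: 2 positive -> not definite
Clause 5: 1 positive -> definite
Clause 6: 0 positive -> not definite
Definite clause count = 1.

1


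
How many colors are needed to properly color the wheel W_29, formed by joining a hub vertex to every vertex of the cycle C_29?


W_29 consists of the cycle C_29 together with a hub vertex adjacent to every cycle vertex.
The cycle C_29 needs 3 colors (odd cycle -> 3).
The hub is adjacent to every cycle vertex, so it must receive a new color distinct from all of them.
Chromatic number = 3 + 1 = 4.

4


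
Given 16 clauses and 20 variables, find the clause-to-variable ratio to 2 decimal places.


Clause-to-variable ratio = clauses / variables.
16 / 20 = 0.8.

0.8


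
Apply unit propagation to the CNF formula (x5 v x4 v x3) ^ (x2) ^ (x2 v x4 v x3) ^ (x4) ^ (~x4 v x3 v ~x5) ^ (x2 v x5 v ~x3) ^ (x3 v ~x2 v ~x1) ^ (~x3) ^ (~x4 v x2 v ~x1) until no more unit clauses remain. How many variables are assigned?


Unit propagation repeatedly assigns the literal in any unit clause, then simplifies.
Assignments in order: x2 = T, x4 = T, x3 = F, x5 = F, x1 = F.
No further unit clauses remain.
Total variables assigned = 5.

5


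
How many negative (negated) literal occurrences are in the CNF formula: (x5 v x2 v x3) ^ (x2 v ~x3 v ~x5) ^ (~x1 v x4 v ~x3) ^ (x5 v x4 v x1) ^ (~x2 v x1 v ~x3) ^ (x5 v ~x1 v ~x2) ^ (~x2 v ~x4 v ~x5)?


Scan each clause for negated literals.
Clause 1: 0 negative; Clause 2: 2 negative; Clause 3: 2 negative; Clause 4: 0 negative; Clause 5: 2 negative; Clause 6: 2 negative; Clause 7: 3 negative.
Total negative literal occurrences = 11.

11


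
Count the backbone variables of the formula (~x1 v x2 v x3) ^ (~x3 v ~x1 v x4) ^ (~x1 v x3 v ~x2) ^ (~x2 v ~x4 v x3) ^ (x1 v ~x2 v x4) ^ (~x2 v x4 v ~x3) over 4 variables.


Find all satisfying assignments: 7 model(s).
Check which variables have the same value in every model.
No variable is fixed across all models.
Backbone size = 0.

0


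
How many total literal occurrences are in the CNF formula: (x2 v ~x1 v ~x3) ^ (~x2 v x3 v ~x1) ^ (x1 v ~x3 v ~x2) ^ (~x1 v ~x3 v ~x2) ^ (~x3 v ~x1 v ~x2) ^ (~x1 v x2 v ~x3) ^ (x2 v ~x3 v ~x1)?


Clause lengths: 3, 3, 3, 3, 3, 3, 3.
Sum = 3 + 3 + 3 + 3 + 3 + 3 + 3 = 21.

21


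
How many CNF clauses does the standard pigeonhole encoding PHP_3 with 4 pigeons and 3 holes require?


The PHP encoding has two parts:
1) At-least-one-hole clauses: 4 (one per pigeon, each with 3 literals).
2) At-most-one-pigeon-per-hole clauses: 3 holes * C(4,2) = 3 * 6 = 18.
Total clauses = 4 + 18 = 22.

22


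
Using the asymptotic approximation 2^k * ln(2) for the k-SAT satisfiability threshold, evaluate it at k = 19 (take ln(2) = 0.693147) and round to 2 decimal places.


Using the asymptotic formula: threshold ~ 2^k * ln(2).
2^19 = 524288.
524288 * 0.693147 = 363408.65.

363408.65


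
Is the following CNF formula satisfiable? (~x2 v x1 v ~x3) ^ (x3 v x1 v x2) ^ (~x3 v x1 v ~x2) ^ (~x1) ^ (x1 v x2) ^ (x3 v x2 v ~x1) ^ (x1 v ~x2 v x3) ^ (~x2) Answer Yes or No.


Check all 8 possible truth assignments.
Number of satisfying assignments found: 0.
The formula is unsatisfiable.

No


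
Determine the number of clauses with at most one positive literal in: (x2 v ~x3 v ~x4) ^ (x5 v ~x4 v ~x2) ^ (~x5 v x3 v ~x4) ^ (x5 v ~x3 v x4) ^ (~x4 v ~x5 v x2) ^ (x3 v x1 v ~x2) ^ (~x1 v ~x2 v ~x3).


A Horn clause has at most one positive literal.
Clause 1: 1 positive lit(s) -> Horn
Clause 2: 1 positive lit(s) -> Horn
Clause 3: 1 positive lit(s) -> Horn
Clause 4: 2 positive lit(s) -> not Horn
Clause 5: 1 positive lit(s) -> Horn
Clause 6: 2 positive lit(s) -> not Horn
Clause 7: 0 positive lit(s) -> Horn
Total Horn clauses = 5.

5


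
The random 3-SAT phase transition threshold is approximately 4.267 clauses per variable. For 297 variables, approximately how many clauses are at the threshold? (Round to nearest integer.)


The 3-SAT phase transition occurs at approximately 4.267 clauses per variable.
m = 4.267 * 297 = 1267.299.
Rounded to nearest integer: 1267.

1267


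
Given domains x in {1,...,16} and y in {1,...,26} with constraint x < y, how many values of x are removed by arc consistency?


For the constraint x < y, x needs a supporting value in y's domain.
x can be at most 25 (one less than y's maximum).
Valid x values from domain: 16 out of 16.
Pruned = 16 - 16 = 0.

0


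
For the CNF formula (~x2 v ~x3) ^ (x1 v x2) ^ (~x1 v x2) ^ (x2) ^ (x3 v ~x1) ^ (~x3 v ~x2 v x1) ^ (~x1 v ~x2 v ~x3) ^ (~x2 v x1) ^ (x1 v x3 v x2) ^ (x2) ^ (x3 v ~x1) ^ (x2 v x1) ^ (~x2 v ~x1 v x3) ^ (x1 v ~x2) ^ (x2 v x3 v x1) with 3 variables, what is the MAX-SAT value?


Enumerate all 8 truth assignments.
For each, count how many of the 15 clauses are satisfied.
The formula is not fully satisfiable, so the maximum is below 15.
Maximum simultaneously satisfiable clauses = 13.

13


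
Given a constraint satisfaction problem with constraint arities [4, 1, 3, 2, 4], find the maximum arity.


The arities are: 4, 1, 3, 2, 4.
Scan for the maximum value.
Maximum arity = 4.

4


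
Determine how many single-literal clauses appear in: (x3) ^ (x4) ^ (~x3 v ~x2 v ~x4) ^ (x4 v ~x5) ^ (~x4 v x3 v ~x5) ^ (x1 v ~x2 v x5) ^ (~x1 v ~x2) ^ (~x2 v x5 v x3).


A unit clause contains exactly one literal.
Unit clauses found: (x3), (x4).
Count = 2.

2


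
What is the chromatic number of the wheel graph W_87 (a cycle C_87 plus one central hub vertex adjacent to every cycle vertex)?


W_87 consists of the cycle C_87 together with a hub vertex adjacent to every cycle vertex.
The cycle C_87 needs 3 colors (odd cycle -> 3).
The hub is adjacent to every cycle vertex, so it must receive a new color distinct from all of them.
Chromatic number = 3 + 1 = 4.

4


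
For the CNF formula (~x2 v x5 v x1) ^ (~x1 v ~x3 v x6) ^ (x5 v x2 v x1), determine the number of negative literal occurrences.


Scan each clause for negated literals.
Clause 1: 1 negative; Clause 2: 2 negative; Clause 3: 0 negative.
Total negative literal occurrences = 3.

3


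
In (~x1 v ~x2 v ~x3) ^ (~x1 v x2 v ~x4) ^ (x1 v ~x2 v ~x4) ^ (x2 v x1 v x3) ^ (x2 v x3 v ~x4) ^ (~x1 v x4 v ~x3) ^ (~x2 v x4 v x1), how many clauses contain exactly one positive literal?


A definite clause has exactly one positive literal.
Clause 1: 0 positive -> not definite
Clause 2: 1 positive -> definite
Clause 3: 1 positive -> definite
Clause 4: 3 positive -> not definite
Clause 5: 2 positive -> not definite
Clause 6: 1 positive -> definite
Clause 7: 2 positive -> not definite
Definite clause count = 3.

3


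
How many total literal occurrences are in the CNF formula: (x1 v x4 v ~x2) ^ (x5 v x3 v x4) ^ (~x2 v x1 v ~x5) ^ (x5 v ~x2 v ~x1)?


Clause lengths: 3, 3, 3, 3.
Sum = 3 + 3 + 3 + 3 = 12.

12


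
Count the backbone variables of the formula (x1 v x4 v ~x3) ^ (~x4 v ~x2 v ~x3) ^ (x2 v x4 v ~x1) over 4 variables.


Find all satisfying assignments: 10 model(s).
Check which variables have the same value in every model.
No variable is fixed across all models.
Backbone size = 0.

0


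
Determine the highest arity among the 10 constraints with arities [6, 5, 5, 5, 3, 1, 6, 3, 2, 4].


The arities are: 6, 5, 5, 5, 3, 1, 6, 3, 2, 4.
Scan for the maximum value.
Maximum arity = 6.

6


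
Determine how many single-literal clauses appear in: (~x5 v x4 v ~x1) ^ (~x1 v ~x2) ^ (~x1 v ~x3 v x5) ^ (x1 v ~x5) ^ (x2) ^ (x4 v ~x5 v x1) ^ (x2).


A unit clause contains exactly one literal.
Unit clauses found: (x2), (x2).
Count = 2.

2


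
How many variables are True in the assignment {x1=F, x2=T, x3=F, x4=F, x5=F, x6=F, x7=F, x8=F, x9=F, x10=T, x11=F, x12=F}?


The weight is the number of variables assigned True.
True variables: x2, x10.
Weight = 2.

2


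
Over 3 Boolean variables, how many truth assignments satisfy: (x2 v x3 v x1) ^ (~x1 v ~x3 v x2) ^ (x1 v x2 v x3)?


Enumerate all 8 truth assignments over 3 variables.
Test each against every clause.
Satisfying assignments found: 6.

6


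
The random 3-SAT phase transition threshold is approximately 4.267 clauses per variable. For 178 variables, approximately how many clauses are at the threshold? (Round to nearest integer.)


The 3-SAT phase transition occurs at approximately 4.267 clauses per variable.
m = 4.267 * 178 = 759.526.
Rounded to nearest integer: 760.

760


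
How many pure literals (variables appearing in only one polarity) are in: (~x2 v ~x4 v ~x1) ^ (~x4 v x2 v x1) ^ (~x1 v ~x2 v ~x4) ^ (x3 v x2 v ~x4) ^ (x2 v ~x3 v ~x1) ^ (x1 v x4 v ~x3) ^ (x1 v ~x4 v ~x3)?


A pure literal appears in only one polarity across all clauses.
No pure literals found.
Count = 0.

0


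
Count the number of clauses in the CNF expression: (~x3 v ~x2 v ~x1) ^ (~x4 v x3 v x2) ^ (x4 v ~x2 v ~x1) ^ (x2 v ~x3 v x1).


Each group enclosed in parentheses joined by ^ is one clause.
Counting the conjuncts: 4 clauses.

4


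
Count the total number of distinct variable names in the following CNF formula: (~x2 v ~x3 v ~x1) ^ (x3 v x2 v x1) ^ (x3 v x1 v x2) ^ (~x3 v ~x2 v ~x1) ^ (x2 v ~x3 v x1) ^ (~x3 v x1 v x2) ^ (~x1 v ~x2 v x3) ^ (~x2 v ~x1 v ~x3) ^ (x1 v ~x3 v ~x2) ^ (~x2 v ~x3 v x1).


Identify each distinct variable in the formula.
Variables found: x1, x2, x3.
Total distinct variables = 3.

3


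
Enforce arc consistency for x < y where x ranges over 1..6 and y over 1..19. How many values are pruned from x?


For the constraint x < y, x needs a supporting value in y's domain.
x can be at most 18 (one less than y's maximum).
Valid x values from domain: 6 out of 6.
Pruned = 6 - 6 = 0.

0


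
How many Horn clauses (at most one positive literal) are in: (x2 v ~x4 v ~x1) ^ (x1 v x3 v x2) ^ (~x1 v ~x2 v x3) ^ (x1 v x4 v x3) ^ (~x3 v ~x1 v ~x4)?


A Horn clause has at most one positive literal.
Clause 1: 1 positive lit(s) -> Horn
Clause 2: 3 positive lit(s) -> not Horn
Clause 3: 1 positive lit(s) -> Horn
Clause 4: 3 positive lit(s) -> not Horn
Clause 5: 0 positive lit(s) -> Horn
Total Horn clauses = 3.

3


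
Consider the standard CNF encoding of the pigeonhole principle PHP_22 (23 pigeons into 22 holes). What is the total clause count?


The PHP encoding has two parts:
1) At-least-one-hole clauses: 23 (one per pigeon, each with 22 literals).
2) At-most-one-pigeon-per-hole clauses: 22 holes * C(23,2) = 22 * 253 = 5566.
Total clauses = 23 + 5566 = 5589.

5589


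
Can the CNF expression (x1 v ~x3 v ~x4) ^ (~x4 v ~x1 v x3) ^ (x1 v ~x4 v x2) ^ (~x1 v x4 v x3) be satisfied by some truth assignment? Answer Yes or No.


Check all 16 possible truth assignments.
Number of satisfying assignments found: 9.
The formula is satisfiable.

Yes


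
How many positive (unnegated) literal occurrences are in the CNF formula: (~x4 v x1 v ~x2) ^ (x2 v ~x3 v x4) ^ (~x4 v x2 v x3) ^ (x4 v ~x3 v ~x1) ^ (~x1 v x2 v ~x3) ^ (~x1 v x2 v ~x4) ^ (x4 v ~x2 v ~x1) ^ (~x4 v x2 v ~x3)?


Scan each clause for unnegated literals.
Clause 1: 1 positive; Clause 2: 2 positive; Clause 3: 2 positive; Clause 4: 1 positive; Clause 5: 1 positive; Clause 6: 1 positive; Clause 7: 1 positive; Clause 8: 1 positive.
Total positive literal occurrences = 10.

10


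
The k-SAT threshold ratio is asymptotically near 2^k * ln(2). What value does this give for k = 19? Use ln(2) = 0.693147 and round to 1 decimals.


Using the asymptotic formula: threshold ~ 2^k * ln(2).
2^19 = 524288.
524288 * 0.693147 = 363408.7.

363408.7


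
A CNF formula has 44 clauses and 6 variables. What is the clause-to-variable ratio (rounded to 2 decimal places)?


Clause-to-variable ratio = clauses / variables.
44 / 6 = 7.33.

7.33


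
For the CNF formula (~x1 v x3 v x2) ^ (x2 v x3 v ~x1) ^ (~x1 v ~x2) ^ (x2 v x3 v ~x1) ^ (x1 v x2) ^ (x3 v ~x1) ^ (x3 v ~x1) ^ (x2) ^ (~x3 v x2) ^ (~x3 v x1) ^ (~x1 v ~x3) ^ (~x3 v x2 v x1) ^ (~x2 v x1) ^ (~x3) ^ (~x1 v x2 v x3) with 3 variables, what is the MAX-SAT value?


Enumerate all 8 truth assignments.
For each, count how many of the 15 clauses are satisfied.
The formula is not fully satisfiable, so the maximum is below 15.
Maximum simultaneously satisfiable clauses = 14.

14


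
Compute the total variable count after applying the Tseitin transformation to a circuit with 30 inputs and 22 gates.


The Tseitin transformation introduces one auxiliary variable per gate.
Total variables = inputs + gates = 30 + 22 = 52.

52


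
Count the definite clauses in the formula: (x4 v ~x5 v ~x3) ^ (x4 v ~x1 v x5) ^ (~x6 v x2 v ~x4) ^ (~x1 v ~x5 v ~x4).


A definite clause has exactly one positive literal.
Clause 1: 1 positive -> definite
Clause 2: 2 positive -> not definite
Clause 3: 1 positive -> definite
Clause 4: 0 positive -> not definite
Definite clause count = 2.

2


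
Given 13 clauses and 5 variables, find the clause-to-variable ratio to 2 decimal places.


Clause-to-variable ratio = clauses / variables.
13 / 5 = 2.6.

2.6


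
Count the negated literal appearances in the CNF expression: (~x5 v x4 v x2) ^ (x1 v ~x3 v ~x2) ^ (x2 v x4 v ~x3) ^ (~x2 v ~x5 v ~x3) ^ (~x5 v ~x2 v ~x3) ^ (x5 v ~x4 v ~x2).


Scan each clause for negated literals.
Clause 1: 1 negative; Clause 2: 2 negative; Clause 3: 1 negative; Clause 4: 3 negative; Clause 5: 3 negative; Clause 6: 2 negative.
Total negative literal occurrences = 12.

12


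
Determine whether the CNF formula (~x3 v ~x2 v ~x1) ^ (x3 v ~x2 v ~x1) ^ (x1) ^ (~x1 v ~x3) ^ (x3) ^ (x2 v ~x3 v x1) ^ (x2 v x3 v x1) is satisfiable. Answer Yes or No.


Check all 8 possible truth assignments.
Number of satisfying assignments found: 0.
The formula is unsatisfiable.

No


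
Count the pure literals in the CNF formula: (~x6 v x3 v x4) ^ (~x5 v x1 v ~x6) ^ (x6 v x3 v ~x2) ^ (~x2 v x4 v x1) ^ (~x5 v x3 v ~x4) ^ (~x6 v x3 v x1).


A pure literal appears in only one polarity across all clauses.
Pure literals: x1 (positive only), x2 (negative only), x3 (positive only), x5 (negative only).
Count = 4.

4


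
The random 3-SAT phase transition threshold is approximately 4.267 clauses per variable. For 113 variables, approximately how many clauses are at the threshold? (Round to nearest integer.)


The 3-SAT phase transition occurs at approximately 4.267 clauses per variable.
m = 4.267 * 113 = 482.171.
Rounded to nearest integer: 482.

482


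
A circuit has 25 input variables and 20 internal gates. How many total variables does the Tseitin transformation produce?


The Tseitin transformation introduces one auxiliary variable per gate.
Total variables = inputs + gates = 25 + 20 = 45.

45


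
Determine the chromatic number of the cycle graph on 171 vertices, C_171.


An odd cycle cannot be 2-colored: alternating two colors around the cycle returns to the start with a conflict.
Since 171 is odd, three colors are required (and three suffice).
Chromatic number = 3.

3


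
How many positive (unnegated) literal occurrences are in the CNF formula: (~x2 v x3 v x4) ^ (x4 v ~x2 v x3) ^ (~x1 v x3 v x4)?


Scan each clause for unnegated literals.
Clause 1: 2 positive; Clause 2: 2 positive; Clause 3: 2 positive.
Total positive literal occurrences = 6.

6


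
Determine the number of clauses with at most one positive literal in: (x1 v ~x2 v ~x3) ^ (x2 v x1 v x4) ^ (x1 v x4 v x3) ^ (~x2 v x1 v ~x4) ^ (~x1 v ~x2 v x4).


A Horn clause has at most one positive literal.
Clause 1: 1 positive lit(s) -> Horn
Clause 2: 3 positive lit(s) -> not Horn
Clause 3: 3 positive lit(s) -> not Horn
Clause 4: 1 positive lit(s) -> Horn
Clause 5: 1 positive lit(s) -> Horn
Total Horn clauses = 3.

3


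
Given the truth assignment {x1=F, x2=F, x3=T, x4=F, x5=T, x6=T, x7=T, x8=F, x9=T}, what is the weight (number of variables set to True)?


The weight is the number of variables assigned True.
True variables: x3, x5, x6, x7, x9.
Weight = 5.

5


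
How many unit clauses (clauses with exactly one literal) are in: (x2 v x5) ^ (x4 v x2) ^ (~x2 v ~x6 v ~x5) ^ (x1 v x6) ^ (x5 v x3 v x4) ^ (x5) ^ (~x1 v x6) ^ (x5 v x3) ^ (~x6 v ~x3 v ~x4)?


A unit clause contains exactly one literal.
Unit clauses found: (x5).
Count = 1.

1


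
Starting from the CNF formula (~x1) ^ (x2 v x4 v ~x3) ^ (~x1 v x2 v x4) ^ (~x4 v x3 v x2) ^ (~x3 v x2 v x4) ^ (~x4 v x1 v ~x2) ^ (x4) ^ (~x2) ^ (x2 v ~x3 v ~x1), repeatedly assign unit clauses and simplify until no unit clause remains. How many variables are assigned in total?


Unit propagation repeatedly assigns the literal in any unit clause, then simplifies.
Assignments in order: x1 = F, x4 = T, x2 = F, x3 = T.
No further unit clauses remain.
Total variables assigned = 4.

4


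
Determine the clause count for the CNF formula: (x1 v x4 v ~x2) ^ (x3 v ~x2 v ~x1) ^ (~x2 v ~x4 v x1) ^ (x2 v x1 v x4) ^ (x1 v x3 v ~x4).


Each group enclosed in parentheses joined by ^ is one clause.
Counting the conjuncts: 5 clauses.

5


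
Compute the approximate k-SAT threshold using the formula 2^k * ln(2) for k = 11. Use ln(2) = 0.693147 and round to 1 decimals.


Using the asymptotic formula: threshold ~ 2^k * ln(2).
2^11 = 2048.
2048 * 0.693147 = 1419.6.

1419.6


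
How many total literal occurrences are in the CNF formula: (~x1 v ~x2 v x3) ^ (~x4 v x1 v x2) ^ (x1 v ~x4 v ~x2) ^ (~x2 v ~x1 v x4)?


Clause lengths: 3, 3, 3, 3.
Sum = 3 + 3 + 3 + 3 = 12.

12


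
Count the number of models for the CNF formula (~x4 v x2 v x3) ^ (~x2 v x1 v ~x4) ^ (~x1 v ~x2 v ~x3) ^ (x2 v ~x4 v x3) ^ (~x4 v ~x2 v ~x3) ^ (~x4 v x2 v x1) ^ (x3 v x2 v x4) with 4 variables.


Enumerate all 16 truth assignments over 4 variables.
Test each against every clause.
Satisfying assignments found: 7.

7


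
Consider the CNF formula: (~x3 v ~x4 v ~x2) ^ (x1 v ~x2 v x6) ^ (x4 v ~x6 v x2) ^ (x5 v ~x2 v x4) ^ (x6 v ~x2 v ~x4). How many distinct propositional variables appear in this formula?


Identify each distinct variable in the formula.
Variables found: x1, x2, x3, x4, x5, x6.
Total distinct variables = 6.

6


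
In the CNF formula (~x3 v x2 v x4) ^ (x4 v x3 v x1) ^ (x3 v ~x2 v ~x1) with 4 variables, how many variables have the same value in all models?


Find all satisfying assignments: 10 model(s).
Check which variables have the same value in every model.
No variable is fixed across all models.
Backbone size = 0.

0


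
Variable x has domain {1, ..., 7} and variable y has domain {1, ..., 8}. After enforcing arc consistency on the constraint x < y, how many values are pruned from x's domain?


For the constraint x < y, x needs a supporting value in y's domain.
x can be at most 7 (one less than y's maximum).
Valid x values from domain: 7 out of 7.
Pruned = 7 - 7 = 0.

0


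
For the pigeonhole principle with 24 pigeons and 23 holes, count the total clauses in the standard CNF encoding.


The PHP encoding has two parts:
1) At-least-one-hole clauses: 24 (one per pigeon, each with 23 literals).
2) At-most-one-pigeon-per-hole clauses: 23 holes * C(24,2) = 23 * 276 = 6348.
Total clauses = 24 + 6348 = 6372.

6372


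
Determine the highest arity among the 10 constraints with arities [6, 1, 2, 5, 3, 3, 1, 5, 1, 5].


The arities are: 6, 1, 2, 5, 3, 3, 1, 5, 1, 5.
Scan for the maximum value.
Maximum arity = 6.

6


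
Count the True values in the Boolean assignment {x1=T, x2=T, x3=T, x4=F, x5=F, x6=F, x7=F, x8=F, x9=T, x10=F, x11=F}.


The weight is the number of variables assigned True.
True variables: x1, x2, x3, x9.
Weight = 4.

4


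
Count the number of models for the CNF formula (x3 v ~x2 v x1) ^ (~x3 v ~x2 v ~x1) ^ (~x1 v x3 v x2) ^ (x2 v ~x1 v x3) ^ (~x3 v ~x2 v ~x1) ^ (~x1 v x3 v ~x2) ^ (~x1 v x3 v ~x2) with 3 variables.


Enumerate all 8 truth assignments over 3 variables.
Test each against every clause.
Satisfying assignments found: 4.

4


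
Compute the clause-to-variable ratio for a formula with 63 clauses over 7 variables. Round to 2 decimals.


Clause-to-variable ratio = clauses / variables.
63 / 7 = 9.0.

9.0


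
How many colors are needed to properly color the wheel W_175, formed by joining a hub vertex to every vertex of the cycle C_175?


W_175 consists of the cycle C_175 together with a hub vertex adjacent to every cycle vertex.
The cycle C_175 needs 3 colors (odd cycle -> 3).
The hub is adjacent to every cycle vertex, so it must receive a new color distinct from all of them.
Chromatic number = 3 + 1 = 4.

4


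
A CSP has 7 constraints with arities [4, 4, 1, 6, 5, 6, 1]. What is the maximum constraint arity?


The arities are: 4, 4, 1, 6, 5, 6, 1.
Scan for the maximum value.
Maximum arity = 6.

6


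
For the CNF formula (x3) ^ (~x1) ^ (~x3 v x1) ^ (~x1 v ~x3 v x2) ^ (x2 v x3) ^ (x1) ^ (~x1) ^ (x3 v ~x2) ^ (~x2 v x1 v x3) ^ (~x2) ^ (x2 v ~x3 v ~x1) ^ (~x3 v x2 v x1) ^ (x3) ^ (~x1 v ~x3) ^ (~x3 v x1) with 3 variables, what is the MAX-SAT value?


Enumerate all 8 truth assignments.
For each, count how many of the 15 clauses are satisfied.
The formula is not fully satisfiable, so the maximum is below 15.
Maximum simultaneously satisfiable clauses = 11.

11


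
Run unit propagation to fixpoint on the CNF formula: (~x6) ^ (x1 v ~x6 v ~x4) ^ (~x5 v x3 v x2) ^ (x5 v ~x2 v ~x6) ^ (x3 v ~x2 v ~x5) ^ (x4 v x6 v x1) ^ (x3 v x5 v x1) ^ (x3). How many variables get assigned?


Unit propagation repeatedly assigns the literal in any unit clause, then simplifies.
Assignments in order: x6 = F, x3 = T.
No further unit clauses remain.
Total variables assigned = 2.

2


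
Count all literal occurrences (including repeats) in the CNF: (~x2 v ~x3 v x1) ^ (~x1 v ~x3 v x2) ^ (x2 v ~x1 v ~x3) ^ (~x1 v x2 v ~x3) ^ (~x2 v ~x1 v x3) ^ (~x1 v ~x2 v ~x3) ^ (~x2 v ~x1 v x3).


Clause lengths: 3, 3, 3, 3, 3, 3, 3.
Sum = 3 + 3 + 3 + 3 + 3 + 3 + 3 = 21.

21


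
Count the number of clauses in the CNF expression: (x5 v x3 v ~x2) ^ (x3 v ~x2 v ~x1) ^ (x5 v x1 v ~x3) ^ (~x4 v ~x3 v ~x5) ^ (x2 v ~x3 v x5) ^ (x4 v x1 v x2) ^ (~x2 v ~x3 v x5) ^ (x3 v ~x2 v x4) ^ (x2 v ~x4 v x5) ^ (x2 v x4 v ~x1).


Each group enclosed in parentheses joined by ^ is one clause.
Counting the conjuncts: 10 clauses.

10


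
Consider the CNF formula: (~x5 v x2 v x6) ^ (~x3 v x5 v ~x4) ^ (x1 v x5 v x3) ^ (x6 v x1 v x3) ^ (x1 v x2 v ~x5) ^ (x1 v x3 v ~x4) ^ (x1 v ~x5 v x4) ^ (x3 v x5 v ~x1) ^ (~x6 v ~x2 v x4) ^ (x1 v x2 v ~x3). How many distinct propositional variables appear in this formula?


Identify each distinct variable in the formula.
Variables found: x1, x2, x3, x4, x5, x6.
Total distinct variables = 6.

6


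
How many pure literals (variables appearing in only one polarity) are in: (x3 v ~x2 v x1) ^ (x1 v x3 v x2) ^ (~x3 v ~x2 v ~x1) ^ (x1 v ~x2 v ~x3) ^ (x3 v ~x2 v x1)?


A pure literal appears in only one polarity across all clauses.
No pure literals found.
Count = 0.

0


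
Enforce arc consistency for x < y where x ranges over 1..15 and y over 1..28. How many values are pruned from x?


For the constraint x < y, x needs a supporting value in y's domain.
x can be at most 27 (one less than y's maximum).
Valid x values from domain: 15 out of 15.
Pruned = 15 - 15 = 0.

0


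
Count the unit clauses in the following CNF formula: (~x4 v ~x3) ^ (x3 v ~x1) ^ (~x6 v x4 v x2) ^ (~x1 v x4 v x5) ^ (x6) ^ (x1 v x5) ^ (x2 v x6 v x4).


A unit clause contains exactly one literal.
Unit clauses found: (x6).
Count = 1.

1


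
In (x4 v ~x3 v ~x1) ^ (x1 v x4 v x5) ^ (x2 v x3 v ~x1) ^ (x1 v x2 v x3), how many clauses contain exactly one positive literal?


A definite clause has exactly one positive literal.
Clause 1: 1 positive -> definite
Clause 2: 3 positive -> not definite
Clause 3: 2 positive -> not definite
Clause 4: 3 positive -> not definite
Definite clause count = 1.

1


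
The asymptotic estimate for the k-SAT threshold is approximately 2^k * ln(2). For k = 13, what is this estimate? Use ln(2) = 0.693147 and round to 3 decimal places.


Using the asymptotic formula: threshold ~ 2^k * ln(2).
2^13 = 8192.
8192 * 0.693147 = 5678.26.

5678.26


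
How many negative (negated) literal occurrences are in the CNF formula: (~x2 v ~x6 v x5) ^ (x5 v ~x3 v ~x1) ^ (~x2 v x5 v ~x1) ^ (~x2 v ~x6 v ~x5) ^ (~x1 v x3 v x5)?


Scan each clause for negated literals.
Clause 1: 2 negative; Clause 2: 2 negative; Clause 3: 2 negative; Clause 4: 3 negative; Clause 5: 1 negative.
Total negative literal occurrences = 10.

10


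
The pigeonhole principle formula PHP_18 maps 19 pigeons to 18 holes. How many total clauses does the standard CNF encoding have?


The PHP encoding has two parts:
1) At-least-one-hole clauses: 19 (one per pigeon, each with 18 literals).
2) At-most-one-pigeon-per-hole clauses: 18 holes * C(19,2) = 18 * 171 = 3078.
Total clauses = 19 + 3078 = 3097.

3097


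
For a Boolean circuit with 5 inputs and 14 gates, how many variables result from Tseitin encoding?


The Tseitin transformation introduces one auxiliary variable per gate.
Total variables = inputs + gates = 5 + 14 = 19.

19


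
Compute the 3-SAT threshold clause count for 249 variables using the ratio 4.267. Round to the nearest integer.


The 3-SAT phase transition occurs at approximately 4.267 clauses per variable.
m = 4.267 * 249 = 1062.483.
Rounded to nearest integer: 1062.

1062


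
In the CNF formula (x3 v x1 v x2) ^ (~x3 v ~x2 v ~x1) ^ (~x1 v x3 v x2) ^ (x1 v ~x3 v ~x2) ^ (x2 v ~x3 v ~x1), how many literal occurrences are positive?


Scan each clause for unnegated literals.
Clause 1: 3 positive; Clause 2: 0 positive; Clause 3: 2 positive; Clause 4: 1 positive; Clause 5: 1 positive.
Total positive literal occurrences = 7.

7


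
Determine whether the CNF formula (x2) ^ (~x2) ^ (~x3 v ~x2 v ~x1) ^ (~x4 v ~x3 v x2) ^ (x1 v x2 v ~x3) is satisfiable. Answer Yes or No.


Check all 16 possible truth assignments.
Number of satisfying assignments found: 0.
The formula is unsatisfiable.

No


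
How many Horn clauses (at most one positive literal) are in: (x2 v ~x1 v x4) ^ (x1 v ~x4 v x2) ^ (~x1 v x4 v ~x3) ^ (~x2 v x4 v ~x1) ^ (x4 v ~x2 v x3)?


A Horn clause has at most one positive literal.
Clause 1: 2 positive lit(s) -> not Horn
Clause 2: 2 positive lit(s) -> not Horn
Clause 3: 1 positive lit(s) -> Horn
Clause 4: 1 positive lit(s) -> Horn
Clause 5: 2 positive lit(s) -> not Horn
Total Horn clauses = 2.

2


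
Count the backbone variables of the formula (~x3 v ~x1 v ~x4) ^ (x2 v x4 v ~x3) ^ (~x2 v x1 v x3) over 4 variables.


Find all satisfying assignments: 10 model(s).
Check which variables have the same value in every model.
No variable is fixed across all models.
Backbone size = 0.

0


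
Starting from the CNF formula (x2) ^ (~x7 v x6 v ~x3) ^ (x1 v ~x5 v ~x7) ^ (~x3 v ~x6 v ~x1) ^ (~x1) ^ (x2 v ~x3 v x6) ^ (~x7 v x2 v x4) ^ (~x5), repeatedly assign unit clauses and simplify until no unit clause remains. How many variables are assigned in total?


Unit propagation repeatedly assigns the literal in any unit clause, then simplifies.
Assignments in order: x2 = T, x1 = F, x5 = F.
No further unit clauses remain.
Total variables assigned = 3.

3


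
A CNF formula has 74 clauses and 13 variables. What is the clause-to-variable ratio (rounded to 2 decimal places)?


Clause-to-variable ratio = clauses / variables.
74 / 13 = 5.69.

5.69


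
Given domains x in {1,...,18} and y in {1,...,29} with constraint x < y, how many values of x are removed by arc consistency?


For the constraint x < y, x needs a supporting value in y's domain.
x can be at most 28 (one less than y's maximum).
Valid x values from domain: 18 out of 18.
Pruned = 18 - 18 = 0.

0


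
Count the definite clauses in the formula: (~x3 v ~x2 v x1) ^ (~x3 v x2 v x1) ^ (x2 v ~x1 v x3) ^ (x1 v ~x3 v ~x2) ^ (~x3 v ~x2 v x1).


A definite clause has exactly one positive literal.
Clause 1: 1 positive -> definite
Clause 2: 2 positive -> not definite
Clause 3: 2 positive -> not definite
Clause 4: 1 positive -> definite
Clause 5: 1 positive -> definite
Definite clause count = 3.

3


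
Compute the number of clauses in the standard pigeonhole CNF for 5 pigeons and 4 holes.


The PHP encoding has two parts:
1) At-least-one-hole clauses: 5 (one per pigeon, each with 4 literals).
2) At-most-one-pigeon-per-hole clauses: 4 holes * C(5,2) = 4 * 10 = 40.
Total clauses = 5 + 40 = 45.

45


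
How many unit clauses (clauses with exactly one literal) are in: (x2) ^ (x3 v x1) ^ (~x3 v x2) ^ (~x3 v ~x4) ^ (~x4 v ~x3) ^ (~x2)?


A unit clause contains exactly one literal.
Unit clauses found: (x2), (~x2).
Count = 2.

2


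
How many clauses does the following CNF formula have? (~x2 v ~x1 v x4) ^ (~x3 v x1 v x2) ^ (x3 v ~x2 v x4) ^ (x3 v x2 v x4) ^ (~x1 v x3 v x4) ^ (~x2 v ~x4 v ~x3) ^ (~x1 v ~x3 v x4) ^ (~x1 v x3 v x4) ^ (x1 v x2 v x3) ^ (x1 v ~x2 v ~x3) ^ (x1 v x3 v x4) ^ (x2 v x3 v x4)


Each group enclosed in parentheses joined by ^ is one clause.
Counting the conjuncts: 12 clauses.

12


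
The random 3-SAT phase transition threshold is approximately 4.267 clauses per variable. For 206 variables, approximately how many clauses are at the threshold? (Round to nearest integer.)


The 3-SAT phase transition occurs at approximately 4.267 clauses per variable.
m = 4.267 * 206 = 879.002.
Rounded to nearest integer: 879.

879


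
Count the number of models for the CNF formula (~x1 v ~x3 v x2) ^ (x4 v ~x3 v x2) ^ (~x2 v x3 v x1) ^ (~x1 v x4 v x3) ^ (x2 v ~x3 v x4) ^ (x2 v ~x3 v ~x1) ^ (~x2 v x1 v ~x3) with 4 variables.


Enumerate all 16 truth assignments over 4 variables.
Test each against every clause.
Satisfying assignments found: 7.

7


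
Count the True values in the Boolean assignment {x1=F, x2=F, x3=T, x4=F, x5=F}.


The weight is the number of variables assigned True.
True variables: x3.
Weight = 1.

1
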